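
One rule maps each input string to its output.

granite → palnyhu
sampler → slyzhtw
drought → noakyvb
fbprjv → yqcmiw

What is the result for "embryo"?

yfvlti

In each case the input is transformed by: shift every letter 7 places forward in the alphabet (wrapping around), then move the last 3 characters to the front (rotate right by 3).
For "embryo", step one produces "ltiyfv"; step two turns that into "yfvlti".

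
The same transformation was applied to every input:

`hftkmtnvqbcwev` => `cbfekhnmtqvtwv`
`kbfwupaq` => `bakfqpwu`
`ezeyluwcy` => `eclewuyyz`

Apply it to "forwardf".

daffrowr

Rule — sort the characters into alphabetical order, then swap each adjacent pair of characters (1↔2, 3↔4, ...).
Working it through for "forwardf": intermediate "adfforrw", final "daffrowr".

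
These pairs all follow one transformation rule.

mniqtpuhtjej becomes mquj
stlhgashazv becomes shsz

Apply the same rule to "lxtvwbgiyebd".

Rule — keep one character in every 3, starting at position 1 (positions 1st, 4th, 7th, ...).
"lxtvwbgiyebd" → "lvge".

lvge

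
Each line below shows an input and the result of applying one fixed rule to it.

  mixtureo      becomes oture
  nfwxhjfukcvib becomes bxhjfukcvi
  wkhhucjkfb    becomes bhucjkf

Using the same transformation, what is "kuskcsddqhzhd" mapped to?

The pattern: delete the first 3 characters, then move the last character to the front.
For "kuskcsddqhzhd", step one produces "kcsddqhzhd"; step two turns that into "dkcsddqhzh".

dkcsddqhzh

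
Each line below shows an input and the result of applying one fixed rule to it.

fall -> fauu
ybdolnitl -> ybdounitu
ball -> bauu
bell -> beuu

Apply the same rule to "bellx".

beuux

Each output is the input with this applied: replace every "l" with "u".
Doing the same to "bellx": "beuux".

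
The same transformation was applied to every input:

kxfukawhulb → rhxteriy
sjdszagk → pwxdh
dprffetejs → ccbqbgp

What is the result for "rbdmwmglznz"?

jtjdiwkw

In each case the input is transformed by: delete the first 3 characters, then shift every letter 3 places backward in the alphabet (wrapping around).
Working it through for "rbdmwmglznz": intermediate "mwmglznz", final "jtjdiwkw".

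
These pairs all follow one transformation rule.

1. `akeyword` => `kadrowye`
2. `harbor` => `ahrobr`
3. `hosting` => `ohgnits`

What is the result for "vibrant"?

ivtnarb

The transformation: move the first 2 characters to the end (rotate left by 2), then reverse the string.
"vibrant" → "brantvi" → "ivtnarb".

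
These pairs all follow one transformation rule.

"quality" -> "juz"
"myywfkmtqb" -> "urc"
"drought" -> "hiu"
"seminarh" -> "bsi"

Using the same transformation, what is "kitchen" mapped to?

What's happening: shift every letter 1 place forward in the alphabet (wrapping around), then keep only the last 3 characters.
Working it through for "kitchen": intermediate "ljudifo", final "ifo".

ifo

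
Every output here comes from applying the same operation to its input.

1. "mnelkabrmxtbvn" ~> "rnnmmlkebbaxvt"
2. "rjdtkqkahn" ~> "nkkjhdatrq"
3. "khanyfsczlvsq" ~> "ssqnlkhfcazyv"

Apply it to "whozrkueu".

urokhezwu

The transformation: sort the characters into reverse alphabetical order, then move the first 3 characters to the end (rotate left by 3).
For "whozrkueu" the result is "urokhezwu".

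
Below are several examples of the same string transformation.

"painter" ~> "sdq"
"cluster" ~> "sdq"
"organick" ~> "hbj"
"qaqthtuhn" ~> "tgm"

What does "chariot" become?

hns

The rule is to shift every letter 1 place backward in the alphabet (wrapping around), then keep only the last 3 characters.
On "chariot" that produces "hns".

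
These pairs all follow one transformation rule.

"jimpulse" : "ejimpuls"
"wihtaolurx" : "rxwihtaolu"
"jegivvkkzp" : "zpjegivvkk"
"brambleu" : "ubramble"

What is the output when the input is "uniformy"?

The pattern: move the first 3 characters to the end (rotate left by 3), then swap the front and back halves of the string.
Starting from "uniformy": after the first operation, "formyuni"; after the second, "yuniform".

yuniform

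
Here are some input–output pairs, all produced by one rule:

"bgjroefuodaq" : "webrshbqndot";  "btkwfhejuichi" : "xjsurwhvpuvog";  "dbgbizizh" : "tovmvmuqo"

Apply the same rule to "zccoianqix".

pbvnadvkmp

The transformation: shift every letter 13 places forward in the alphabet (wrapping around) — i.e. ROT13, then move the first 2 characters to the end (rotate left by 2).
On "zccoianqix": the first step gives "mppbvnadvk", and the second then gives "pbvnadvkmp".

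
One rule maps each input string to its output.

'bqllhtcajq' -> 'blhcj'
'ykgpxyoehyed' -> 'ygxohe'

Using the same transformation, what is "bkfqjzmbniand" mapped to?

bfjmnad

The pattern: keep every other character starting from the first (positions 1st, 3rd, 5th, ...).
Applying that to "bkfqjzmbniand" gives "bfjmnad".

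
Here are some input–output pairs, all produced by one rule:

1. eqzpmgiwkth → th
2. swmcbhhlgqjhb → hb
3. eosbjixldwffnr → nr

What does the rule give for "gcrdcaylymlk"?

The transformation: keep only the last 2 characters.
So "gcrdcaylymlk" becomes "lk".

lk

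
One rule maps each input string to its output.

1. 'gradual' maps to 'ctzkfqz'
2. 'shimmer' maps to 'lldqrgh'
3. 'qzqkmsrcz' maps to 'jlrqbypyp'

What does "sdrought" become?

ntfgsrcq

The rule is to move the first 3 characters to the end (rotate left by 3), then shift every letter 1 place backward in the alphabet (wrapping around).
Working it through for "sdrought": intermediate "oughtsdr", final "ntfgsrcq".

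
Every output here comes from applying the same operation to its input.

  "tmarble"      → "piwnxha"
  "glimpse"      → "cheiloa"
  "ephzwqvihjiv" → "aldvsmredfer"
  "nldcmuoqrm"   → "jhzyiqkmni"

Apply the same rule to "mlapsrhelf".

ihwlondahb

The rule is to shift every letter 4 places backward in the alphabet (wrapping around).
On "mlapsrhelf" that produces "ihwlondahb".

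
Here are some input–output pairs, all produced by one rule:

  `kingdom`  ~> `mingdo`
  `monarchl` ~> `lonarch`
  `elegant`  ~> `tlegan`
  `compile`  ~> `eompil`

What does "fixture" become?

The pattern: delete the first character, then move the last character to the front.
Starting from "fixture": after the first operation, "ixture"; after the second, "eixtur".

eixtur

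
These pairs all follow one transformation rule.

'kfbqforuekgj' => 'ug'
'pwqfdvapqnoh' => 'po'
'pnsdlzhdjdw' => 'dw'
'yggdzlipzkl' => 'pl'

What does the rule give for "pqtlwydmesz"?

mz

The pattern: keep one character in every 3, starting at position 2 (positions 2nd, 5th, 8th, ...), then keep only the last 2 characters.
Applying both steps to "pqtlwydmesz": "qwmz", then "mz".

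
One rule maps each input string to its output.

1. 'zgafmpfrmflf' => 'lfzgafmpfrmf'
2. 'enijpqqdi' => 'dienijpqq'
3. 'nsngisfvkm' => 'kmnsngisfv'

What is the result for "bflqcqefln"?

lnbflqcqef

Rule — move the last 2 characters to the front (rotate right by 2).
"bflqcqefln" → "lnbflqcqef".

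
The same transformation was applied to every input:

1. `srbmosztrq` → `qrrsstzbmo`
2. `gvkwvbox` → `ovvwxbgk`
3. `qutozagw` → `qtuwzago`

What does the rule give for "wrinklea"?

The transformation: sort the characters into alphabetical order, then move the first 3 characters to the end (rotate left by 3).
Applying both steps to "wrinklea": "aeiklnrw", then "klnrwaei".

klnrwaei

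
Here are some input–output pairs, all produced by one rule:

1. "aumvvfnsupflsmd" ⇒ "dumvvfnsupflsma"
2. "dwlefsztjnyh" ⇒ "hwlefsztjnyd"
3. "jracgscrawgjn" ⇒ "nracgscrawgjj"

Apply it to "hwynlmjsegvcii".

In each case the input is transformed by: swap the first and last characters.
For "hwynlmjsegvcii" the result is "iwynlmjsegvcih".

iwynlmjsegvcih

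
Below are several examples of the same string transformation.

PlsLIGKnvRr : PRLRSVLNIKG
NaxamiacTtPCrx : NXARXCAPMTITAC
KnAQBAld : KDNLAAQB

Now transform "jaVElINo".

JOANVIEL

Rule — take characters alternately from the front and the back (1st, last, 2nd, 2nd-last, ...), then convert every letter to uppercase.
Working it through for "jaVElINo": intermediate "joaNVIEl", final "JOANVIEL".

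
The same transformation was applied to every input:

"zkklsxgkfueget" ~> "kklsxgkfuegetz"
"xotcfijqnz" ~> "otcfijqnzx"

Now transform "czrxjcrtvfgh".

Rule — move the first character to the end.
"czrxjcrtvfgh" → "zrxjcrtvfghc".

zrxjcrtvfghc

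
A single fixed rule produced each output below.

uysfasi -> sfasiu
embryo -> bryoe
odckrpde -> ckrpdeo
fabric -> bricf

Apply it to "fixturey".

xtureyf

What's happening: move the first 2 characters to the end (rotate left by 2), then delete the last character.
Applying both steps to "fixturey": "xtureyfi", then "xtureyf".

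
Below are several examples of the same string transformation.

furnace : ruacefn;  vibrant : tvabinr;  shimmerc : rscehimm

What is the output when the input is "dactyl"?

The pattern: sort the characters into alphabetical order, then move the last 2 characters to the front (rotate right by 2).
For "dactyl", step one produces "acdlty"; step two turns that into "tyacdl".
(Check on "shimmerc": → "cehimmrs" → "rscehimm" ✓)

tyacdl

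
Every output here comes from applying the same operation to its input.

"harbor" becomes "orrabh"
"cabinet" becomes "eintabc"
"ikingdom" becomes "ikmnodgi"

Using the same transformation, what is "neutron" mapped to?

Rule — sort the characters into alphabetical order, then move the first 3 characters to the end (rotate left by 3).
"neutron" → "ortuenn".
(Check on "ikingdom": → "dgiikmno" → "ikmnodgi" ✓)

ortuenn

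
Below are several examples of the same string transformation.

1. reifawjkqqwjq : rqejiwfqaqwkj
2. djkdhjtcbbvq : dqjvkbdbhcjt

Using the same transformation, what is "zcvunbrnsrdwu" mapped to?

Rule — take characters alternately from the front and the back (1st, last, 2nd, 2nd-last, ...).
For "zcvunbrnsrdwu" the result is "zucwvdurnsbnr".

zucwvdurnsbnr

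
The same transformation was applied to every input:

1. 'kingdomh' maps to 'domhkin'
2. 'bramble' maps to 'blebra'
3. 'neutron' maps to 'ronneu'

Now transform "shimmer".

The pattern: move the first 3 characters to the end (rotate left by 3), then delete the first character.
Applying both steps to "shimmer": "mmershi", then "mershi".

mershi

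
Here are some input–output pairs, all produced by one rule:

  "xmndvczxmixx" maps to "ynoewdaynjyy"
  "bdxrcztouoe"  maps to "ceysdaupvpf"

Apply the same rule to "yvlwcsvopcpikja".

In each case the input is transformed by: shift every letter 1 place forward in the alphabet (wrapping around).
Applying that to "yvlwcsvopcpikja" gives "zwmxdtwpqdqjlkb".

zwmxdtwpqdqjlkb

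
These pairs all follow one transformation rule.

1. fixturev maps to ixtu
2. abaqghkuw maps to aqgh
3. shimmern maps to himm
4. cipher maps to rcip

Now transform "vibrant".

vibr

In each case the input is transformed by: move the last 3 characters to the front (rotate right by 3), then keep only the last 4 characters.
Applying both steps to "vibrant": "antvibr", then "vibr".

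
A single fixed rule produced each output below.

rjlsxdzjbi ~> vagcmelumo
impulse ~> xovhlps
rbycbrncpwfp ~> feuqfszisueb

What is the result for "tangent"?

In each case the input is transformed by: shift every letter 3 places forward in the alphabet (wrapping around), then move the first 3 characters to the end (rotate left by 3).
Working it through for "tangent": intermediate "wdqjhqw", final "jhqwwdq".

jhqwwdq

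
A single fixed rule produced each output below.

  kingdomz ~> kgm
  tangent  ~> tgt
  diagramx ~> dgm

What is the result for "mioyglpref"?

Each output is the input with this applied: keep one character in every 3, starting at position 1 (positions 1st, 4th, 7th, ...).
For "mioyglpref" the result is "mypf".

mypf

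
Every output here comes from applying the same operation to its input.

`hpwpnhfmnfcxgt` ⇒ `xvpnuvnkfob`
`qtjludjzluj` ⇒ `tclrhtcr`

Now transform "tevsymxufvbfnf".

agufcndjnvn

Rule — shift every letter 8 places forward in the alphabet (wrapping around), then delete the first 3 characters.
For "tevsymxufvbfnf" the result is "agufcndjnvn".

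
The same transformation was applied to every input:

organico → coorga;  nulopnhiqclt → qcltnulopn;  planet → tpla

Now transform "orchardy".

What's happening: swap the front and back halves of the string, then delete the first 2 characters.
"orchardy" → "ardyorch" → "dyorch".

dyorch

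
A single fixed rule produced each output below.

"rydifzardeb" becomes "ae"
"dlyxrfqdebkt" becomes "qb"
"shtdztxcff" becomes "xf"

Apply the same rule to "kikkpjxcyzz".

The transformation: keep one character in every 3, starting at position 1 (positions 1st, 4th, 7th, ...), then delete the first 2 characters.
Starting from "kikkpjxcyzz": after the first operation, "kkxz"; after the second, "xz".

xz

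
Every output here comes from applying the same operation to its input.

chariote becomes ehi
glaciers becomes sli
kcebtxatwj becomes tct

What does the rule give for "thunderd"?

The rule is to keep one character in every 3, starting at position 2 (positions 2nd, 5th, 8th, ...), then move the last character to the front.
For "thunderd", step one produces "hdd"; step two turns that into "dhd".

dhd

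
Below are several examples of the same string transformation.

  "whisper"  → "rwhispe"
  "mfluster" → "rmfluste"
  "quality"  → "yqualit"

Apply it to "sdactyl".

Rule — move the last character to the front.
So "sdactyl" becomes "lsdacty".

lsdacty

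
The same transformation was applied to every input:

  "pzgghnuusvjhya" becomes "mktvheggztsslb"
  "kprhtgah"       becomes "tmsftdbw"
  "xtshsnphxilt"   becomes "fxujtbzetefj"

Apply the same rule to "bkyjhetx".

The rule is to shift every letter 12 places forward in the alphabet (wrapping around), then reverse the string.
Starting from "bkyjhetx": after the first operation, "nwkvtqfj"; after the second, "jfqtvkwn".

jfqtvkwn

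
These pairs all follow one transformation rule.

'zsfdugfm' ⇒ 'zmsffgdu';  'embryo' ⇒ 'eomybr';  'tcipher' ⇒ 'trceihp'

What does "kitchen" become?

kniethc

What's happening: take characters alternately from the front and the back (1st, last, 2nd, 2nd-last, ...).
So "kitchen" becomes "kniethc".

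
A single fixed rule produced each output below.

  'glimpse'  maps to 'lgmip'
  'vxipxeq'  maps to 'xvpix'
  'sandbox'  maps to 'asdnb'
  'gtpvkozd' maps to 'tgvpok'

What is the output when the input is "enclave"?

Looking at the pairs, the operation is to delete the last 2 characters, then swap each adjacent pair of characters (1↔2, 3↔4, ...).
For "enclave", step one produces "encla"; step two turns that into "nelca".

nelca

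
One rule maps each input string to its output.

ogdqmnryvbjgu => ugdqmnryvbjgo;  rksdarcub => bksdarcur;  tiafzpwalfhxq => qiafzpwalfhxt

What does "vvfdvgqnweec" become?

Each output is the input with this applied: swap the first and last characters.
For "vvfdvgqnweec" the result is "cvfdvgqnweev".

cvfdvgqnweev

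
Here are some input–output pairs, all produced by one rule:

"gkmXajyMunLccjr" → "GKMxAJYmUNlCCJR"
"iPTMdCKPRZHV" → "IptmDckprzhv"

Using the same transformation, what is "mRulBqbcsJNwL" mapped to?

MrULbQBCSjnWl

In each case the input is transformed by: flip the case of every letter.
On "mRulBqbcsJNwL" that produces "MrULbQBCSjnWl".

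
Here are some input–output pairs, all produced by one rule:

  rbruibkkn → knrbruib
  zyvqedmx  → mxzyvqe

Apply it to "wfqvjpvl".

vlwfqvj

What's happening: move the last 3 characters to the front (rotate right by 3), then delete the first character.
Applying that to "wfqvjpvl" gives "vlwfqvj".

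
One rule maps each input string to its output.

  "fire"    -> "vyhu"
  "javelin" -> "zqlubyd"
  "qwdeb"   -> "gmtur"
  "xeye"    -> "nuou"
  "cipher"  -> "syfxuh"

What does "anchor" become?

qdsxeh

In each case the input is transformed by: shift every letter 10 places backward in the alphabet (wrapping around).
Applying that to "anchor" gives "qdsxeh".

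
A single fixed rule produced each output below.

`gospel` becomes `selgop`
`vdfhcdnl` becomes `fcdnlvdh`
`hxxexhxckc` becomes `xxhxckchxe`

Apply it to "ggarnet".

anetggr

The rule is to move the first 3 characters to the end (rotate left by 3), then swap the first and last characters.
Starting from "ggarnet": after the first operation, "rnetgga"; after the second, "anetggr".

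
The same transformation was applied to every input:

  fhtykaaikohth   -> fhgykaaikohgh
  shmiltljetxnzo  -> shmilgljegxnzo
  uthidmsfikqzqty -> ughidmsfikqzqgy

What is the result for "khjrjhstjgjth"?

In each case the input is transformed by: replace every "t" with "g".
On "khjrjhstjgjth" that produces "khjrjhsgjgjgh".

khjrjhsgjgjgh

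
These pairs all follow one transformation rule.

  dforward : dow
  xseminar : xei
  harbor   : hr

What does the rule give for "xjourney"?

xor

Looking at the pairs, the operation is to keep every other character starting from the first (positions 1st, 3rd, 5th, ...), then delete the last character.
"xjourney" → "xore" → "xor".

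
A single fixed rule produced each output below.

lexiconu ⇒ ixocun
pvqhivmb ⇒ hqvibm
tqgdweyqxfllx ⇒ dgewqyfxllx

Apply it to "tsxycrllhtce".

What's happening: swap each adjacent pair of characters (1↔2, 3↔4, ...), then delete the first 2 characters.
Applying both steps to "tsxycrllhtce": "styxrcllthec", then "yxrcllthec".
(Check on "lexiconu": → "elixocun" → "ixocun" ✓)

yxrcllthec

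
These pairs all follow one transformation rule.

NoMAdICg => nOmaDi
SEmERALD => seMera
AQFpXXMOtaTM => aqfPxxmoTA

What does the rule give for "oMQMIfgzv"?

OmqmiFG

What's happening: flip the case of every letter, then delete the last 2 characters.
Starting from "oMQMIfgzv": after the first operation, "OmqmiFGZV"; after the second, "OmqmiFG".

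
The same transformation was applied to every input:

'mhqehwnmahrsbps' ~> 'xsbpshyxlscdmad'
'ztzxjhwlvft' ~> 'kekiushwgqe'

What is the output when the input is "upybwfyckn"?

fajmhqjnvy

The pattern: shift every letter 11 places forward in the alphabet (wrapping around).
"upybwfyckn" → "fajmhqjnvy".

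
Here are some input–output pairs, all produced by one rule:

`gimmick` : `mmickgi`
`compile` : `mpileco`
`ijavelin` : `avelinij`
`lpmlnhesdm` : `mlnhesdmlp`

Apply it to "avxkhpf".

xkhpfav

Looking at the pairs, the operation is to move the first 2 characters to the end (rotate left by 2).
"avxkhpf" → "xkhpfav".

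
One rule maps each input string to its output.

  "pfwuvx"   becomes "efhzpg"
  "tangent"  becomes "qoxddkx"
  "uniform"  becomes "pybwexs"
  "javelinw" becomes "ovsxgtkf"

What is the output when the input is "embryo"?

biyowl

The pattern: move the first 3 characters to the end (rotate left by 3), then shift every letter 10 places forward in the alphabet (wrapping around).
Starting from "embryo": after the first operation, "ryoemb"; after the second, "biyowl".
(Check on "pfwuvx": → "uvxpfw" → "efhzpg" ✓)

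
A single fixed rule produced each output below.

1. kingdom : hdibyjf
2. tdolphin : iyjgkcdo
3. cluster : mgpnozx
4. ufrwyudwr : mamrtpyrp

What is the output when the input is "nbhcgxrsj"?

In each case the input is transformed by: shift every letter 5 places backward in the alphabet (wrapping around), then swap the first and last characters.
"nbhcgxrsj" → "iwcxbsmne" → "ewcxbsmni".

ewcxbsmni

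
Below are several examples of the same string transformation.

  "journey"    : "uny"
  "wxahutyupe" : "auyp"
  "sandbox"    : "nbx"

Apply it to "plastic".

Each output is the input with this applied: keep every other character starting from the first (positions 1st, 3rd, 5th, ...), then delete the first character.
Starting from "plastic": after the first operation, "patc"; after the second, "atc".

atc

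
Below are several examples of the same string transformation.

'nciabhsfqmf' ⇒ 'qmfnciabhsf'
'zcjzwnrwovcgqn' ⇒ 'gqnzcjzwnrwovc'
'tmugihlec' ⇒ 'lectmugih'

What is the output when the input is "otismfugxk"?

gxkotismfu

The pattern: move the last 3 characters to the front (rotate right by 3).
So "otismfugxk" becomes "gxkotismfu".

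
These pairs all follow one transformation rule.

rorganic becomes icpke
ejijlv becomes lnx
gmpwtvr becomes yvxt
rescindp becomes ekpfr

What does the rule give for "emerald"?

The transformation: shift every letter 2 places forward in the alphabet (wrapping around), then delete the first 3 characters.
Applying both steps to "emerald": "gogtcnf", then "tcnf".

tcnf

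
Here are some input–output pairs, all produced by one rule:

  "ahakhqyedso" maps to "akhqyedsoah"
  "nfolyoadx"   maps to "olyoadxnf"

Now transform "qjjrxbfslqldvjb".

jrxbfslqldvjbqj

What's happening: move the first 2 characters to the end (rotate left by 2).
Doing the same to "qjjrxbfslqldvjb": "jrxbfslqldvjbqj".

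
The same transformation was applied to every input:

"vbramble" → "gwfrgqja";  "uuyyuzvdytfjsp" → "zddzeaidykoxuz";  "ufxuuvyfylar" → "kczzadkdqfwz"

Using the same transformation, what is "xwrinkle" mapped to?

bwnspqjc

Rule — shift every letter 5 places forward in the alphabet (wrapping around), then move the first character to the end.
"xwrinkle" → "cbwnspqj" → "bwnspqjc".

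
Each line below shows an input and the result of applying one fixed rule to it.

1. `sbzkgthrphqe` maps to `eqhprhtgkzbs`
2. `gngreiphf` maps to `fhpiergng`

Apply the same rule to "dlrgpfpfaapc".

Looking at the pairs, the operation is to reverse the string.
For "dlrgpfpfaapc" the result is "cpaafpfpgrld".

cpaafpfpgrld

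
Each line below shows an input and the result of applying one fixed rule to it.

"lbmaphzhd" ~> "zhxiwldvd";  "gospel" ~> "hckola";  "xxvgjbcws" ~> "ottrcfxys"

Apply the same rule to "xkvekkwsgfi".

etgraggsocb

The rule is to move the last character to the front, then shift every letter 4 places backward in the alphabet (wrapping around).
Working it through for "xkvekkwsgfi": intermediate "ixkvekkwsgf", final "etgraggsocb".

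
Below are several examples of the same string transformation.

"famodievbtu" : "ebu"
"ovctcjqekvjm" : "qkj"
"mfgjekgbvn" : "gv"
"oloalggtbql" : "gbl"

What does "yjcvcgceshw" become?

The pattern: keep every other character starting from the first (positions 1st, 3rd, 5th, ...), then delete the first 3 characters.
Applying both steps to "yjcvcgceshw": "ycccsw", then "csw".

csw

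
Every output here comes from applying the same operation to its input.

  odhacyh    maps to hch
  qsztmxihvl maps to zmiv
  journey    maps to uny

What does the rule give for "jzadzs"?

az

The rule is to delete the first character, then keep every other character starting from the second (positions 2nd, 4th, 6th, ...).
Working it through for "jzadzs": intermediate "zadzs", final "az".
(Check on "journey": → "ourney" → "uny" ✓)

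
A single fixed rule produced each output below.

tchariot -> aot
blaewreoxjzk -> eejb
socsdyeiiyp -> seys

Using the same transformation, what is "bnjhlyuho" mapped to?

hub

Each output is the input with this applied: keep one character in every 3, starting at position 1 (positions 1st, 4th, 7th, ...), then move the first character to the end.
"bnjhlyuho" → "bhu" → "hub".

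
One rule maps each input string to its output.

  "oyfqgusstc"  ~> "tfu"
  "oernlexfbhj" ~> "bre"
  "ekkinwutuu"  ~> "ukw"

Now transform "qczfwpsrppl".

The rule is to keep one character in every 3, starting at position 3 (positions 3rd, 6th, 9th, ...), then move the last character to the front.
For "qczfwpsrppl", step one produces "zpp"; step two turns that into "pzp".

pzp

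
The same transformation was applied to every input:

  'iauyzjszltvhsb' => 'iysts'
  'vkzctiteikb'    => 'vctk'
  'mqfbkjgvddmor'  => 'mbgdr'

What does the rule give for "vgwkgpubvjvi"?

The rule is to keep one character in every 3, starting at position 1 (positions 1st, 4th, 7th, ...).
For "vgwkgpubvjvi" the result is "vkuj".

vkuj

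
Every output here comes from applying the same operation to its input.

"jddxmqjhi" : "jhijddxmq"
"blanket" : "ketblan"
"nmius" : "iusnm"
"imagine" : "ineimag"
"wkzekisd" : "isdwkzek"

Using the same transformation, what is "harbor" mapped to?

borhar

What's happening: move the last 3 characters to the front (rotate right by 3).
On "harbor" that produces "borhar".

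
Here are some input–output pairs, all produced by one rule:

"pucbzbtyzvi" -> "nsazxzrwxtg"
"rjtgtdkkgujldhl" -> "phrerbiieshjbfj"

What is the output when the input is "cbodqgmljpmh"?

azmboekjhnkf

The pattern: shift every letter 2 places backward in the alphabet (wrapping around).
Doing the same to "cbodqgmljpmh": "azmboekjhnkf".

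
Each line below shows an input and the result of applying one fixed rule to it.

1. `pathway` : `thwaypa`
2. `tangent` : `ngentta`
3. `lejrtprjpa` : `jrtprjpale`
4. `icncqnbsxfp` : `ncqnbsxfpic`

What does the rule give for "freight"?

eightfr

The rule is to move the first 2 characters to the end (rotate left by 2).
"freight" → "eightfr".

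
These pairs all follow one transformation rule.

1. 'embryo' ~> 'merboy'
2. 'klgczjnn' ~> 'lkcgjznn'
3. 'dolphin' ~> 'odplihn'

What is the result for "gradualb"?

In each case the input is transformed by: swap each adjacent pair of characters (1↔2, 3↔4, ...).
For "gradualb" the result is "rgdaaubl".

rgdaaubl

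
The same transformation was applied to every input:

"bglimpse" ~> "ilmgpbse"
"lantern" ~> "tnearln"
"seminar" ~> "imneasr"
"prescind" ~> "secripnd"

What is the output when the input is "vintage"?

What's happening: move the first 3 characters to the end (rotate left by 3), then take characters alternately from the front and the back (1st, last, 2nd, 2nd-last, ...).
Working it through for "vintage": intermediate "tagevin", final "tnaigve".

tnaigve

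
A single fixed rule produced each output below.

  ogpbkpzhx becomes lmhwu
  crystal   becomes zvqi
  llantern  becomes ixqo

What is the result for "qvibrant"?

The transformation: keep every other character starting from the first (positions 1st, 3rd, 5th, ...), then shift every letter 3 places backward in the alphabet (wrapping around).
"qvibrant" → "nfok".

nfok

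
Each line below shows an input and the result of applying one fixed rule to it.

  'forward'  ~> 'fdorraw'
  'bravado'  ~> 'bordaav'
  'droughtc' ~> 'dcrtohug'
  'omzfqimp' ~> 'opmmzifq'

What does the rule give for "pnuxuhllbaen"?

Rule — take characters alternately from the front and the back (1st, last, 2nd, 2nd-last, ...).
Applying that to "pnuxuhllbaen" gives "pnneuaxbulhl".

pnneuaxbulhl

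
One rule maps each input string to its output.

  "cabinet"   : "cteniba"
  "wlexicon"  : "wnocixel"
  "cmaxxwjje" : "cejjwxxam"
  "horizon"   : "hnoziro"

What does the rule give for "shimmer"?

sremmih

What's happening: reverse the string, then move the last character to the front.
On "shimmer": the first step gives "remmihs", and the second then gives "sremmih".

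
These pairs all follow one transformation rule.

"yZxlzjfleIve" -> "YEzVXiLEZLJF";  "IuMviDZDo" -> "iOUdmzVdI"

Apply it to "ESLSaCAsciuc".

The rule is to take characters alternately from the front and the back (1st, last, 2nd, 2nd-last, ...), then flip the case of every letter.
"ESLSaCAsciuc" → "EcSuLiScasCA" → "eCsUlIsCASca".
(Check on "yZxlzjfleIve": → "yeZvxIlezljf" → "YEzVXiLEZLJF" ✓)

eCsUlIsCASca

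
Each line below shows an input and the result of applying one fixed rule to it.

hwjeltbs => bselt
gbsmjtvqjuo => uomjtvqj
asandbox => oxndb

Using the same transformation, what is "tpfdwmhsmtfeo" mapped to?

The rule is to delete the first 3 characters, then move the last 2 characters to the front (rotate right by 2).
Doing the same to "tpfdwmhsmtfeo": "eodwmhsmtf".

eodwmhsmtf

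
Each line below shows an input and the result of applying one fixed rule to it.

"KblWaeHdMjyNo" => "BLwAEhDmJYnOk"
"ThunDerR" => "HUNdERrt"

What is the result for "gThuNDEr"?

Each output is the input with this applied: move the first character to the end, then flip the case of every letter.
For "gThuNDEr", step one produces "ThuNDErg"; step two turns that into "tHUndeRG".

tHUndeRG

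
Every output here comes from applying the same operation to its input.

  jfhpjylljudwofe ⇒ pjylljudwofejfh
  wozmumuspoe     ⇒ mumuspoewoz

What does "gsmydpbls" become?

ydpblsgsm

The transformation: move the first 3 characters to the end (rotate left by 3).
Doing the same to "gsmydpbls": "ydpblsgsm".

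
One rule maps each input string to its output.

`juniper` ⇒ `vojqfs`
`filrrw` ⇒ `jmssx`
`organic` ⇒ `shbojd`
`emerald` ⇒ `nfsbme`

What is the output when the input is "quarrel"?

vbssfm

The pattern: delete the first character, then shift every letter 1 place forward in the alphabet (wrapping around).
Applying both steps to "quarrel": "uarrel", then "vbssfm".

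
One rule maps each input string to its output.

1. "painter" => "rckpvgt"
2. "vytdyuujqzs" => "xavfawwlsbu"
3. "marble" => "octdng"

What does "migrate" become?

okitcvg

Looking at the pairs, the operation is to shift every letter 2 places forward in the alphabet (wrapping around).
"migrate" → "okitcvg".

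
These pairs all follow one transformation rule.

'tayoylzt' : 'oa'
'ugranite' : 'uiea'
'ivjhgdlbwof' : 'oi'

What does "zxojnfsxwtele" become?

oee

What's happening: sort the characters into reverse alphabetical order, then keep only the vowels.
Starting from "zxojnfsxwtele": after the first operation, "zxxwtsonljfee"; after the second, "oee".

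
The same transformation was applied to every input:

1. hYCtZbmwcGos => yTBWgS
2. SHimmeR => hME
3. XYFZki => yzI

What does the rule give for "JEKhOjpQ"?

The pattern: keep every other character starting from the second (positions 2nd, 4th, 6th, ...), then flip the case of every letter.
Starting from "JEKhOjpQ": after the first operation, "EhjQ"; after the second, "eHJq".

eHJq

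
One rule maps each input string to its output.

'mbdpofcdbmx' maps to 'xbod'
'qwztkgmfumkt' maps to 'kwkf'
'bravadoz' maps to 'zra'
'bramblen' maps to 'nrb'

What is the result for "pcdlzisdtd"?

What's happening: keep one character in every 3, starting at position 2 (positions 2nd, 5th, 8th, ...), then move the last character to the front.
Starting from "pcdlzisdtd": after the first operation, "czd"; after the second, "dcz".

dcz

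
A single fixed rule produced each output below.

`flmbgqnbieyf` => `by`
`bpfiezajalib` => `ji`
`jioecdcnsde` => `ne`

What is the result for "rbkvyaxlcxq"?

Looking at the pairs, the operation is to keep one character in every 3, starting at position 2 (positions 2nd, 5th, 8th, ...), then keep only the last 2 characters.
Working it through for "rbkvyaxlcxq": intermediate "bylq", final "lq".

lq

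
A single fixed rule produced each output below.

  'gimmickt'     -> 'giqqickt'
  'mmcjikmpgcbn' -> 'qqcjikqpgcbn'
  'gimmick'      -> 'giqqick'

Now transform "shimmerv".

The pattern: replace every "m" with "q".
Applying that to "shimmerv" gives "shiqqerv".

shiqqerv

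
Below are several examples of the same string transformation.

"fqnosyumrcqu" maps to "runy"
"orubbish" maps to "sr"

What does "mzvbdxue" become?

uz

What's happening: swap the front and back halves of the string, then keep one character in every 3, starting at position 3 (positions 3rd, 6th, 9th, ...).
For "mzvbdxue" the result is "uz".
(Check on "fqnosyumrcqu": → "umrcqufqnosy" → "runy" ✓)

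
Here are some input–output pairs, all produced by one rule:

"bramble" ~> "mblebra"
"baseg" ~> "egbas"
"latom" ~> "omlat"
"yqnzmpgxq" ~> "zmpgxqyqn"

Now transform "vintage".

Looking at the pairs, the operation is to move the first 3 characters to the end (rotate left by 3).
On "vintage" that produces "tagevin".

tagevin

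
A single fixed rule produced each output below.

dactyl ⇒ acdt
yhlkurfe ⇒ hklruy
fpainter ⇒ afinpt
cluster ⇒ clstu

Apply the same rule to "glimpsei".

gilmps

The pattern: delete the last 2 characters, then sort the characters into alphabetical order.
Working it through for "glimpsei": intermediate "glimps", final "gilmps".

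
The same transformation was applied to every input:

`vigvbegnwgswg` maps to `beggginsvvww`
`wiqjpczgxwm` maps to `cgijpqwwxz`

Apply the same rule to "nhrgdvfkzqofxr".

dffghknoqrvxz

The rule is to delete the last character, then sort the characters into alphabetical order.
On "nhrgdvfkzqofxr": the first step gives "nhrgdvfkzqofx", and the second then gives "dffghknoqrvxz".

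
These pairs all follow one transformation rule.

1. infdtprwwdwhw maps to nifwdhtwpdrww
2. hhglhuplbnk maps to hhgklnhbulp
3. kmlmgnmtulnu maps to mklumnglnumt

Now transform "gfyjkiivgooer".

fgyrjekoioigv

The transformation: move the first character to the end, then take characters alternately from the front and the back (1st, last, 2nd, 2nd-last, ...).
"gfyjkiivgooer" → "fyjkiivgooerg" → "fgyrjekoioigv".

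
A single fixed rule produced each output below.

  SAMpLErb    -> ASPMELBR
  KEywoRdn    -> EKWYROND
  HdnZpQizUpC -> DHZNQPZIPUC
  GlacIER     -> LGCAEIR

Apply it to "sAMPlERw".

The pattern: swap each adjacent pair of characters (1↔2, 3↔4, ...), then convert every letter to uppercase.
Applying both steps to "sAMPlERw": "AsPMElwR", then "ASPMELWR".

ASPMELWR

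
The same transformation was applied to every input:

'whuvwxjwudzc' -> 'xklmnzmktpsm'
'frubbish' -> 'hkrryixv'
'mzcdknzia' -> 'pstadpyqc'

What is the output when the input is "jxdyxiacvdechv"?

Rule — move the first character to the end, then shift every letter 10 places backward in the alphabet (wrapping around).
Applying both steps to "jxdyxiacvdechv": "xdyxiacvdechvj", then "ntonyqsltusxlz".
(Check on "whuvwxjwudzc": → "huvwxjwudzcw" → "xklmnzmktpsm" ✓)

ntonyqsltusxlz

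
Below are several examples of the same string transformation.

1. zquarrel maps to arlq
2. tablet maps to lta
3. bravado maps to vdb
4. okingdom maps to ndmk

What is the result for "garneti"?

ntg

The rule is to move the first 2 characters to the end (rotate left by 2), then keep every other character starting from the second (positions 2nd, 4th, 6th, ...).
On "garneti": the first step gives "rnetiga", and the second then gives "ntg".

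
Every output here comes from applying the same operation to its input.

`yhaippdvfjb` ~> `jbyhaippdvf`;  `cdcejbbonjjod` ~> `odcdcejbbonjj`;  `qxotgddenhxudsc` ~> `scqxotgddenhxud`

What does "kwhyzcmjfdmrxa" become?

xakwhyzcmjfdmr

The pattern: move the last 2 characters to the front (rotate right by 2).
"kwhyzcmjfdmrxa" → "xakwhyzcmjfdmr".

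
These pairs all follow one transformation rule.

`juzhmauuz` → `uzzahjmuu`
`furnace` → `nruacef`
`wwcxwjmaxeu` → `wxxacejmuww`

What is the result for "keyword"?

rwydeko

In each case the input is transformed by: sort the characters into alphabetical order, then move the last 3 characters to the front (rotate right by 3).
Working it through for "keyword": intermediate "dekorwy", final "rwydeko".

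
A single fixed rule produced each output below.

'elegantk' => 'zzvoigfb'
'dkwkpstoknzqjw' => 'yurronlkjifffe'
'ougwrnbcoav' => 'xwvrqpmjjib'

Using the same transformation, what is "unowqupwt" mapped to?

rrppolkji

In each case the input is transformed by: shift every letter 5 places backward in the alphabet (wrapping around), then sort the characters into reverse alphabetical order.
On "unowqupwt" that produces "rrppolkji".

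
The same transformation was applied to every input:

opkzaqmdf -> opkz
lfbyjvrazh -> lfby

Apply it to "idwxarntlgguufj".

idwx

The pattern: keep only the first 4 characters.
So "idwxarntlgguufj" becomes "idwx".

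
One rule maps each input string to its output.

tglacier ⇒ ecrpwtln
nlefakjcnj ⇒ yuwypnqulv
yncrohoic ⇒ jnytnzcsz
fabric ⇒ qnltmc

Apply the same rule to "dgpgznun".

oyrfayrk

Rule — shift every letter 11 places forward in the alphabet (wrapping around), then take characters alternately from the front and the back (1st, last, 2nd, 2nd-last, ...).
Applying both steps to "dgpgznun": "orarkyfy", then "oyrfayrk".
(Check on "fabric": → "qlmctn" → "qnltmc" ✓)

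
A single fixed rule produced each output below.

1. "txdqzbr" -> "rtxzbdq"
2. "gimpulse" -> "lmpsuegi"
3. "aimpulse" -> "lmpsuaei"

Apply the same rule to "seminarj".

jmnrsaei

Rule — sort the characters into alphabetical order, then move the first 3 characters to the end (rotate left by 3).
For "seminarj", step one produces "aeijmnrs"; step two turns that into "jmnrsaei".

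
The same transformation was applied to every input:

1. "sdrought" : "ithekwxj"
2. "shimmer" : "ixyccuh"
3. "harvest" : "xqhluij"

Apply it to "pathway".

fqjxmqo

In each case the input is transformed by: shift every letter 10 places backward in the alphabet (wrapping around).
For "pathway" the result is "fqjxmqo".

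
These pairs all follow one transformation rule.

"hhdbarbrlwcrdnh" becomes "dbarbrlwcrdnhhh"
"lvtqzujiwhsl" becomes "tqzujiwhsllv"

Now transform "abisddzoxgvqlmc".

The pattern: move the first 2 characters to the end (rotate left by 2).
Doing the same to "abisddzoxgvqlmc": "isddzoxgvqlmcab".

isddzoxgvqlmcab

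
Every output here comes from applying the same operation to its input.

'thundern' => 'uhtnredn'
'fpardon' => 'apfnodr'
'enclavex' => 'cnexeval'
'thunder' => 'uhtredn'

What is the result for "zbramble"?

The pattern: reverse the string, then move the last 3 characters to the front (rotate right by 3).
Applying both steps to "zbramble": "elbmarbz", then "rbzelbma".
(Check on "thundern": → "nrednuht" → "uhtnredn" ✓)

rbzelbma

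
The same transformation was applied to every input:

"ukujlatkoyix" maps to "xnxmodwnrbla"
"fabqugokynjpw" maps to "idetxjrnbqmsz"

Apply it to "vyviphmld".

ybylskpog

The pattern: shift every letter 3 places forward in the alphabet (wrapping around).
For "vyviphmld" the result is "ybylskpog".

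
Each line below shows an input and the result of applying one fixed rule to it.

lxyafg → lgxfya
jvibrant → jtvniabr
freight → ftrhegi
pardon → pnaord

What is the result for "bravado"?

The rule is to take characters alternately from the front and the back (1st, last, 2nd, 2nd-last, ...).
Applying that to "bravado" gives "bordaav".

bordaav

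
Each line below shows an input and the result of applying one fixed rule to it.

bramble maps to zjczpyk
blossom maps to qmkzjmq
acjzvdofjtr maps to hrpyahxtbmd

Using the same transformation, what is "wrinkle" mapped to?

ijcupgl

The pattern: shift every letter 2 places backward in the alphabet (wrapping around), then move the last 3 characters to the front (rotate right by 3).
So "wrinkle" becomes "ijcupgl".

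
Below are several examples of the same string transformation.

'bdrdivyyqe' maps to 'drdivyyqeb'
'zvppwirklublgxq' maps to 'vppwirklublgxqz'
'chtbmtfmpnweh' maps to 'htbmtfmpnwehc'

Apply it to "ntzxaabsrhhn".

tzxaabsrhhnn

The transformation: move the first character to the end.
So "ntzxaabsrhhn" becomes "tzxaabsrhhnn".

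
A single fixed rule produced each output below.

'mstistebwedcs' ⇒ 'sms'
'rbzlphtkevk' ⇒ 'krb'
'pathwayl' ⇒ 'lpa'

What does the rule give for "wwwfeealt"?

Rule — move the first 2 characters to the end (rotate left by 2), then keep only the last 3 characters.
"wwwfeealt" → "tww".

tww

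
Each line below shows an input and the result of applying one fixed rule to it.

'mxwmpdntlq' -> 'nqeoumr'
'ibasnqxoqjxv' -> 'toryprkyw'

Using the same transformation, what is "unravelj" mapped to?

bwfmk

Looking at the pairs, the operation is to delete the first 3 characters, then shift every letter 1 place forward in the alphabet (wrapping around).
"unravelj" → "avelj" → "bwfmk".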